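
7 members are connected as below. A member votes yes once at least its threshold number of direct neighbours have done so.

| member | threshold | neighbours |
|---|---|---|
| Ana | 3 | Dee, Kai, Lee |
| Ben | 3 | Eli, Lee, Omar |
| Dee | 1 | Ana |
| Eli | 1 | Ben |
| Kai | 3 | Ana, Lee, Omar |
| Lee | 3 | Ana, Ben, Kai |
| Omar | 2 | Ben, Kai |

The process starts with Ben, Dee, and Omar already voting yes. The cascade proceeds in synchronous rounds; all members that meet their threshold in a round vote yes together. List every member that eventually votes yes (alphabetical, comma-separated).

Round 1 — Ben, Dee, Omar vote yes (initial).
Round 2 — checking thresholds:
  Ana: 1 of 3 neighbours < 3, not yet.
  Eli: 1 of 1 neighbours ≥ 1, votes yes.
  Kai: 1 of 3 neighbours < 3, not yet.
  Lee: 1 of 3 neighbours < 3, not yet.
Round 3 — no new yes votes; cascade stops.

Ben, Dee, Eli, Omar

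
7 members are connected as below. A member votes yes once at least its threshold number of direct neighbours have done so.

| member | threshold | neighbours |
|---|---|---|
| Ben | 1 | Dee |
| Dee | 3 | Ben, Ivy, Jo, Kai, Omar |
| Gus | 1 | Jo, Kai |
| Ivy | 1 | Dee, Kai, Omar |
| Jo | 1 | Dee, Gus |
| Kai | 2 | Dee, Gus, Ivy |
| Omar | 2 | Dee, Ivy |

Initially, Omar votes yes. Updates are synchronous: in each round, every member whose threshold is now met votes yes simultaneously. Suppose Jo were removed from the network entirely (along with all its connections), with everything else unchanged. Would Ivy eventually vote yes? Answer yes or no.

With Jo removed:
Round 1 — Omar votes yes (initial).
Round 2 — checking thresholds:
  Dee: 1 of 4 neighbours < 3, holds.
  Ivy: 1 of 3 neighbours ≥ 1, votes yes.
Round 3 — no new yes votes; cascade stops.

yes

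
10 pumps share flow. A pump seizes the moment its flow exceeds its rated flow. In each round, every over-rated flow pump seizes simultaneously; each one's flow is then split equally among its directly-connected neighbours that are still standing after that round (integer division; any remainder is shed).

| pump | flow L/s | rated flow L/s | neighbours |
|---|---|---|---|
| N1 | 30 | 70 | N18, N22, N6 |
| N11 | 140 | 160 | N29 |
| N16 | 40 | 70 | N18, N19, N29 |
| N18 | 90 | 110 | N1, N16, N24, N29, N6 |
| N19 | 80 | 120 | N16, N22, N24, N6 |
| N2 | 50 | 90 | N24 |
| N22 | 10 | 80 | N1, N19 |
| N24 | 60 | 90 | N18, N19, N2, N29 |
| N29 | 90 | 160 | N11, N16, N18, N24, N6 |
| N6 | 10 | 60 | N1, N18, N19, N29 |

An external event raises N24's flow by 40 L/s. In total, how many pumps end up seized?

2

Round 1 — N24 at 100 > 90. N24 seizes.
  N24 sheds 100 L/s to N18, N19, N2, N29: 25 each.
    N18: 90+25 = 115 > 110
    N19: 80+25 = 105 ≤ 120
    N2: 50+25 = 75 ≤ 90
    N29: 90+25 = 115 ≤ 160
Round 2 — N18 seizes.
  N18 sheds 115 L/s to N1, N16, N29, N6: 28 each (3 lost).
    N1: 30+28 = 58 ≤ 70
    N16: 40+28 = 68 ≤ 70
    N29: 115+28 = 143 ≤ 160
    N6: 10+28 = 38 ≤ 60
No further seizures.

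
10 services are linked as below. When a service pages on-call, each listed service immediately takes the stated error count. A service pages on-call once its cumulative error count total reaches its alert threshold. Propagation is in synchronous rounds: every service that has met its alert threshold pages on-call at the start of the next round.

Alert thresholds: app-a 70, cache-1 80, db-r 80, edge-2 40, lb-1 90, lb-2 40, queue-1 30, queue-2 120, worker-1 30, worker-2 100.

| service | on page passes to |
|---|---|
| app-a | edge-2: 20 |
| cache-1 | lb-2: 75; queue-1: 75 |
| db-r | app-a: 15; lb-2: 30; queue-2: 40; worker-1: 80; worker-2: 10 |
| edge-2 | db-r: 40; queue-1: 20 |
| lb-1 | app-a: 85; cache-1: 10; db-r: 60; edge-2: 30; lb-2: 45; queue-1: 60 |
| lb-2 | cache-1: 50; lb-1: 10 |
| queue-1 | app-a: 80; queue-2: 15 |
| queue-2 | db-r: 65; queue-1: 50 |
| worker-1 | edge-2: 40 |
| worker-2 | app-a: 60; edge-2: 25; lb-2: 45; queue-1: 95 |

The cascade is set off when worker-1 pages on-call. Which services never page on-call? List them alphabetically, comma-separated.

app-a, cache-1, db-r, lb-1, lb-2, queue-1, queue-2, worker-2

Round 1 — worker-1 pages on-call (initial).
  edge-2: +40 → 40 ≥ 40
Round 2 — edge-2 pages on-call.
  db-r: +40 → 40 < 80
  queue-1: +20 → 20 < 30
No further pages.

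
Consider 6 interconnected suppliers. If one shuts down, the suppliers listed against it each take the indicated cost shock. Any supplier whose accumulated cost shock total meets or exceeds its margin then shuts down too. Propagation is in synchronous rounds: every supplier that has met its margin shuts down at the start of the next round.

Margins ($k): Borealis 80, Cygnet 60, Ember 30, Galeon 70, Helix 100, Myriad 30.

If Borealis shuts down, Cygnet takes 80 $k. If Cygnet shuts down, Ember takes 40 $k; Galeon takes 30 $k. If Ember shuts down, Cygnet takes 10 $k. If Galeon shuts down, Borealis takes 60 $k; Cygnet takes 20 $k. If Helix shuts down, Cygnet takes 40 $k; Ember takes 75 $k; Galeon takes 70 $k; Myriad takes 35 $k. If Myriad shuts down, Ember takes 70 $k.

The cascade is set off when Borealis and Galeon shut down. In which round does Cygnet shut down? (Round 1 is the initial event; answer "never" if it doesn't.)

2

Round 1 — Borealis, Galeon shut down (initial).
  Cygnet: +80+20 → 100 ≥ 60
Round 2 — Cygnet shuts down.
  Ember: +40 → 40 ≥ 30
Round 3 — Ember shuts down.
No further shutdowns.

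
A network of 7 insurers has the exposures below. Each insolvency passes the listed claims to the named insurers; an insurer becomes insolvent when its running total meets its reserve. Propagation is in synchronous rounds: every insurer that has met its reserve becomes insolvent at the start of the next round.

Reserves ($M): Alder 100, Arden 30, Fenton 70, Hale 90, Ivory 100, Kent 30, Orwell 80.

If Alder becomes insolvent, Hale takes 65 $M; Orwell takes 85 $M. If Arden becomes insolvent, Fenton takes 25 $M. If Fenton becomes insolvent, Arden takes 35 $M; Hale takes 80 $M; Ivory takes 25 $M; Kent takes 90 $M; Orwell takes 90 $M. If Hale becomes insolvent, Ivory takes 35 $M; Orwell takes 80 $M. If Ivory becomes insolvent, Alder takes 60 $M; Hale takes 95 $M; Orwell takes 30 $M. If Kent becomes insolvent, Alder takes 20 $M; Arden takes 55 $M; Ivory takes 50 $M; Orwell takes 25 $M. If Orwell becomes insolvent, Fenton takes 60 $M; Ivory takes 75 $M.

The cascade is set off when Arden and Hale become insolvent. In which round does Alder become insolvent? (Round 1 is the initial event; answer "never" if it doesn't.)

never

Round 1 — Arden, Hale become insolvent (initial).
  Fenton: +25 → 25 < 70
  Ivory: +35 → 35 < 100
  Orwell: +80 → 80 ≥ 80
Round 2 — Orwell becomes insolvent.
  Fenton: +60 → 85 ≥ 70
  Ivory: +75 → 110 ≥ 100
Round 3 — Fenton, Ivory become insolvent.
  Alder: +60 → 60 < 100
  Kent: +90 → 90 ≥ 30
Round 4 — Kent becomes insolvent.
  Alder: +20 → 80 < 100
No further insolvencies.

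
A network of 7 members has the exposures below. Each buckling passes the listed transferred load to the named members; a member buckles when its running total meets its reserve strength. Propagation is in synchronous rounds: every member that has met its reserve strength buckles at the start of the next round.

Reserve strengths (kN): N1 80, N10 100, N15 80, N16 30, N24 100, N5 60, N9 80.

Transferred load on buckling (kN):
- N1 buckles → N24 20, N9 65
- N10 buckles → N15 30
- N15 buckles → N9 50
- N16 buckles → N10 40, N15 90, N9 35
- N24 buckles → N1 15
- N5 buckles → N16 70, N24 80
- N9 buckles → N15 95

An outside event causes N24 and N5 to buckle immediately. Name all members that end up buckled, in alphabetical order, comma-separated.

Round 1 — N24, N5 buckle (initial).
  N1: +15 → 15 < 80
  N16: +70 → 70 ≥ 30
Round 2 — N16 buckles.
  N10: +40 → 40 < 100
  N15: +90 → 90 ≥ 80
  N9: +35 → 35 < 80
Round 3 — N15 buckles.
  N9: +50 → 85 ≥ 80
Round 4 — N9 buckles.
No further bucklings.

N15, N16, N24, N5, N9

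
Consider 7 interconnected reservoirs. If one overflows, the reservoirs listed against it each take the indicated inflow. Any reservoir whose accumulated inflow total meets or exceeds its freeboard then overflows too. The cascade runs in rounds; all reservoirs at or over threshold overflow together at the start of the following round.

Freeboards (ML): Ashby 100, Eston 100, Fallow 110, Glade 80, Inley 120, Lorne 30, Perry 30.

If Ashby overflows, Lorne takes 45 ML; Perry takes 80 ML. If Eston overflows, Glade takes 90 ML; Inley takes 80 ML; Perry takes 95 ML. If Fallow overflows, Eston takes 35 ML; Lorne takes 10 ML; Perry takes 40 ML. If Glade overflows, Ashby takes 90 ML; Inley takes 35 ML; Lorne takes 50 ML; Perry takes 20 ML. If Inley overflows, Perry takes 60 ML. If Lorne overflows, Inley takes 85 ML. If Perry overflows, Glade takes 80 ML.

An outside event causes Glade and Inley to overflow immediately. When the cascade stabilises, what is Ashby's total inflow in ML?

Round 1 — Glade, Inley overflow (initial).
  Ashby: +90 → 90 < 100
  Lorne: +50 → 50 ≥ 30
  Perry: +20+60 → 80 ≥ 30
Round 2 — Lorne, Perry overflow.
No further overflows.

90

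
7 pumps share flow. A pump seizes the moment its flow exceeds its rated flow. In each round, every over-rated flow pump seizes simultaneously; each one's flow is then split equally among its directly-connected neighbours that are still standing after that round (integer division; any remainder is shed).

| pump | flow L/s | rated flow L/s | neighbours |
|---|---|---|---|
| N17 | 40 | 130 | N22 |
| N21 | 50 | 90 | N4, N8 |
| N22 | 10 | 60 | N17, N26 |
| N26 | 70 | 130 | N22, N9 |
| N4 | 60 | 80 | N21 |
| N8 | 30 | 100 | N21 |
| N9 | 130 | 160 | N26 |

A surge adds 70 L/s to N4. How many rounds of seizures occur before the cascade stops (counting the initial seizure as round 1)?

3

Round 1 — N4 at 130 > 80. N4 seizes.
  N4 sheds 130 L/s to N21: 130 each.
    N21: 50+130 = 180 > 90
Round 2 — N21 seizes.
  N21 sheds 180 L/s to N8: 180 each.
    N8: 30+180 = 210 > 100
Round 3 — N8 seizes.
  N8 sheds 210 L/s: no online neighbours, lost.
No further seizures.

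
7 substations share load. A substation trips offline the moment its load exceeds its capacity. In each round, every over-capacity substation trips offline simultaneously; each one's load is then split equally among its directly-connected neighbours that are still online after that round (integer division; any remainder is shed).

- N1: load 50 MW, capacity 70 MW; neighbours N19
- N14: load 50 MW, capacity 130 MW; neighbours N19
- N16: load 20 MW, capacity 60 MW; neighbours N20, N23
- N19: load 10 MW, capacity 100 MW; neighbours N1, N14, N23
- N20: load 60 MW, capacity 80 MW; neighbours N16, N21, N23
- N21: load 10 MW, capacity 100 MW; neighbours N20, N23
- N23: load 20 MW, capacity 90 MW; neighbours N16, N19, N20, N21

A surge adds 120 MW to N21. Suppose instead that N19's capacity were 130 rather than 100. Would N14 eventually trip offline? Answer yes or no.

no

With N19's capacity at 130:
Round 1 — N21 at 130 > 100. N21 trips offline.
  N21 sheds 130 MW to N20, N23: 65 each.
    N20: 60+65 = 125 > 80
    N23: 20+65 = 85 ≤ 90
Round 2 — N20 trips offline.
  N20 sheds 125 MW to N16, N23: 62 each (1 lost).
    N16: 20+62 = 82 > 60
    N23: 85+62 = 147 > 90
Round 3 — N16, N23 trip offline.
  N16 sheds 82 MW: no online neighbours, lost.
  N23 sheds 147 MW to N19: 147 each.
    N19: 10+147 = 157 > 130
Round 4 — N19 trips offline.
  N19 sheds 157 MW to N1, N14: 78 each (1 lost).
    N1: 50+78 = 128 > 70
    N14: 50+78 = 128 ≤ 130
Round 5 — N1 trips offline.
  N1 sheds 128 MW: no online neighbours, lost.
No further trips.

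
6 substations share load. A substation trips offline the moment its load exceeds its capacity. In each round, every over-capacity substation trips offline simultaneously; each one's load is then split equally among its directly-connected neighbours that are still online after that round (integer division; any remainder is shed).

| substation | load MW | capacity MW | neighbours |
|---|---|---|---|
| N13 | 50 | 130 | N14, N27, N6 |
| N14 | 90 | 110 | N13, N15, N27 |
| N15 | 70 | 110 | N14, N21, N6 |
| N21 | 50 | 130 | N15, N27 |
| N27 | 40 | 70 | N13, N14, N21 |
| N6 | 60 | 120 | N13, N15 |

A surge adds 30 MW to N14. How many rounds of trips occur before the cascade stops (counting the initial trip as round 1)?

2

Round 1 — N14 at 120 > 110. N14 trips offline.
  N14 sheds 120 MW to N13, N15, N27: 40 each.
    N13: 50+40 = 90 ≤ 130
    N15: 70+40 = 110 ≤ 110
    N27: 40+40 = 80 > 70
Round 2 — N27 trips offline.
  N27 sheds 80 MW to N13, N21: 40 each.
    N13: 90+40 = 130 ≤ 130
    N21: 50+40 = 90 ≤ 130
No further trips.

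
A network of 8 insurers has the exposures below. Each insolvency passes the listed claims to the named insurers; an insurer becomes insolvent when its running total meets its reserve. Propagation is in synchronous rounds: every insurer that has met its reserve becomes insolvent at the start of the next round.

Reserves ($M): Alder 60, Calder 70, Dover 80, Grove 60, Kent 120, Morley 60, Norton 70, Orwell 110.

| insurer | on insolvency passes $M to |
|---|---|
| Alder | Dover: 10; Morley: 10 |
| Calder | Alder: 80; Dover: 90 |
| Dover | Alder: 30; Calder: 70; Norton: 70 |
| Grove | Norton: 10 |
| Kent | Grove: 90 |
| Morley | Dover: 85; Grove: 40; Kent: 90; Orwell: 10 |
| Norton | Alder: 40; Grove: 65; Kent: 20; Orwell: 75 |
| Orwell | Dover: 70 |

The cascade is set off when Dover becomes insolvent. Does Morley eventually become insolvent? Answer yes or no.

no

Round 1 — Dover becomes insolvent (initial).
  Alder: +30 → 30 < 60
  Calder: +70 → 70 ≥ 70
  Norton: +70 → 70 ≥ 70
Round 2 — Calder, Norton become insolvent.
  Alder: +80+40 → 150 ≥ 60
  Grove: +65 → 65 ≥ 60
  Kent: +20 → 20 < 120
  Orwell: +75 → 75 < 110
Round 3 — Alder, Grove become insolvent.
  Morley: +10 → 10 < 60
No further insolvencies.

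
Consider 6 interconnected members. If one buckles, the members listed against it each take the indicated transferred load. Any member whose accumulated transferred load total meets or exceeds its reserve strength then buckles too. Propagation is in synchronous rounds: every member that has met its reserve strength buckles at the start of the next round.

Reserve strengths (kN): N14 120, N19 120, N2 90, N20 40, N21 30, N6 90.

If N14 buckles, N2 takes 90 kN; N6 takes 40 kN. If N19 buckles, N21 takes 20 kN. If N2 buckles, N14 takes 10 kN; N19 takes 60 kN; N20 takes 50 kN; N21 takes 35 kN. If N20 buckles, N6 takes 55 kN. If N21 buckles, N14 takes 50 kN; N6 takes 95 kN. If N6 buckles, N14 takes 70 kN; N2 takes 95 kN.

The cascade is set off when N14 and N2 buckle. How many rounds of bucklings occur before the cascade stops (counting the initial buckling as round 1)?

3

Round 1 — N14, N2 buckle (initial).
  N19: +60 → 60 < 120
  N20: +50 → 50 ≥ 40
  N21: +35 → 35 ≥ 30
  N6: +40 → 40 < 90
Round 2 — N20, N21 buckle.
  N6: +55+95 → 190 ≥ 90
Round 3 — N6 buckles.
No further bucklings.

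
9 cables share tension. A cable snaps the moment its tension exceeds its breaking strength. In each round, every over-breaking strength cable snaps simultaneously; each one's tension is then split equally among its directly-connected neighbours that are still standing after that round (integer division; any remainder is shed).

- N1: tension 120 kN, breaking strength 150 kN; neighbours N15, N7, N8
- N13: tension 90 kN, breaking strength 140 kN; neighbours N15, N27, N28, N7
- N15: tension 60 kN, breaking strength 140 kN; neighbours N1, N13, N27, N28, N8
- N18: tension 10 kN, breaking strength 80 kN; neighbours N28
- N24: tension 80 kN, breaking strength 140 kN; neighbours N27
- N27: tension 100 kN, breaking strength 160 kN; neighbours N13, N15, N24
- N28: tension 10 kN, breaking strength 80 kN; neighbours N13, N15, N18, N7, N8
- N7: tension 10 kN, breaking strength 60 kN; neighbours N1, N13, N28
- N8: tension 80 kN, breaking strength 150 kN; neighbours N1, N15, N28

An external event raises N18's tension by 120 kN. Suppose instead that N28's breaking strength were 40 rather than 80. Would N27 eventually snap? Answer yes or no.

With N28's breaking strength at 40:
Round 1 — N18 at 130 > 80. N18 snaps.
  N18 sheds 130 kN to N28: 130 each.
    N28: 10+130 = 140 > 40
Round 2 — N28 snaps.
  N28 sheds 140 kN to N13, N15, N7, N8: 35 each.
    N13: 90+35 = 125 ≤ 140
    N15: 60+35 = 95 ≤ 140
    N7: 10+35 = 45 ≤ 60
    N8: 80+35 = 115 ≤ 150
No further breaks.

no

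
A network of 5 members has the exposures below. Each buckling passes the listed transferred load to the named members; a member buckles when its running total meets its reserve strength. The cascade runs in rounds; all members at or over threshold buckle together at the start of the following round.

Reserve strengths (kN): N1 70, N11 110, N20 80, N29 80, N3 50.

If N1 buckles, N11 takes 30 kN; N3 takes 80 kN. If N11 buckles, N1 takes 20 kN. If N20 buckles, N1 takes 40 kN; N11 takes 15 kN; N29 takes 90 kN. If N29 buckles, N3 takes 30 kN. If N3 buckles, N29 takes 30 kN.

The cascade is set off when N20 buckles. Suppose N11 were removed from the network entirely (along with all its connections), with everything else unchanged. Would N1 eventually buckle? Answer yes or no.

With N11 removed:
Round 1 — N20 buckles (initial).
  N1: +40 → 40 < 70
  N29: +90 → 90 ≥ 80
Round 2 — N29 buckles.
  N3: +30 → 30 < 50
No further bucklings.

no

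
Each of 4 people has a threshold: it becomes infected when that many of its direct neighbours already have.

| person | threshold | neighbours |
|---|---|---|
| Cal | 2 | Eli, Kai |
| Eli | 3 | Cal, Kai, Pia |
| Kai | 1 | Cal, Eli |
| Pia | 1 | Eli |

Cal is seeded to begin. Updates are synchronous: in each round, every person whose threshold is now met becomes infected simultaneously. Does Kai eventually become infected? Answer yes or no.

yes

Round 1 — Cal becomes infected (initial).
Round 2 — checking thresholds:
  Eli: 1 of 3 neighbours < 3, not yet.
  Kai: 1 of 2 neighbours ≥ 1, becomes infected.
Round 3 — no new infections; cascade stops.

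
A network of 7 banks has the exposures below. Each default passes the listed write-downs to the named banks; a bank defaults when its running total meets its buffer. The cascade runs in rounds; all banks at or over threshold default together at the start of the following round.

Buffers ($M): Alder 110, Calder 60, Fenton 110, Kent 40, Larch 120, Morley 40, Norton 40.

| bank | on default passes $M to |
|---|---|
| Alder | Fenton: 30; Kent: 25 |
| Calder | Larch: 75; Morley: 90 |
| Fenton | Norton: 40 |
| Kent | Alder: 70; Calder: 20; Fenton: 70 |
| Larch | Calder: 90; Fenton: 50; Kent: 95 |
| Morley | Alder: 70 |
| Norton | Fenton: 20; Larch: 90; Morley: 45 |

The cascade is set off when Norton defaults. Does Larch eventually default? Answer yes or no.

Round 1 — Norton defaults (initial).
  Fenton: +20 → 20 < 110
  Larch: +90 → 90 < 120
  Morley: +45 → 45 ≥ 40
Round 2 — Morley defaults.
  Alder: +70 → 70 < 110
No further defaults.

no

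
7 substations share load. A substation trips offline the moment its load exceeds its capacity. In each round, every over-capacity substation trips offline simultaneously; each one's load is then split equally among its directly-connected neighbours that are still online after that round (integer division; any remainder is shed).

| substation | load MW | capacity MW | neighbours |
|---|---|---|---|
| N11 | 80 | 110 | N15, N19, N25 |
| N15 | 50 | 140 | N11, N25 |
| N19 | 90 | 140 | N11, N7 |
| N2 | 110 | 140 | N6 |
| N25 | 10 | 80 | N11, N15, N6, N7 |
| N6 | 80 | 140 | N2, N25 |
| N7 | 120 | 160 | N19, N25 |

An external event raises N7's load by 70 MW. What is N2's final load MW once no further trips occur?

Round 1 — N7 at 190 > 160. N7 trips offline.
  N7 sheds 190 MW to N19, N25: 95 each.
    N19: 90+95 = 185 > 140
    N25: 10+95 = 105 > 80
Round 2 — N19, N25 trip offline.
  N19 sheds 185 MW to N11: 185 each.
    N11: 80+185 = 265 > 110
  N25 sheds 105 MW to N11, N15, N6: 35 each.
    N11: 265+35 = 300 > 110
    N15: 50+35 = 85 ≤ 140
    N6: 80+35 = 115 ≤ 140
Round 3 — N11 trips offline.
  N11 sheds 300 MW to N15: 300 each.
    N15: 85+300 = 385 > 140
Round 4 — N15 trips offline.
  N15 sheds 385 MW: no online neighbours, lost.
No further trips.

110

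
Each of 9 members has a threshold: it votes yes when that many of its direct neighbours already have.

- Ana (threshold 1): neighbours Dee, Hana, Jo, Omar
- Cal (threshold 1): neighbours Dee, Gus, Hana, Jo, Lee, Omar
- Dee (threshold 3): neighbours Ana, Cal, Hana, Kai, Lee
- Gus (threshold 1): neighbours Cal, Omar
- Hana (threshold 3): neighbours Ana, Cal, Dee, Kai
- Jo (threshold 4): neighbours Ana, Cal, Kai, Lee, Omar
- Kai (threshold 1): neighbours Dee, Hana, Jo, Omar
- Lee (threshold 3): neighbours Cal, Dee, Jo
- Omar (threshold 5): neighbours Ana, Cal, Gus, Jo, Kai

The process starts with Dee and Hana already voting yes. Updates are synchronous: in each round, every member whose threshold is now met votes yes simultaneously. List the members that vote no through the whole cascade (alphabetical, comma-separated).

Round 1 — Dee, Hana vote yes (initial).
Round 2 — checking thresholds:
  Ana: 2 of 4 neighbours ≥ 1, votes yes.
  Cal: 2 of 6 neighbours ≥ 1, votes yes.
  Kai: 2 of 4 neighbours ≥ 1, votes yes.
  Lee: 1 of 3 neighbours < 3, below threshold.
Round 3 — checking thresholds:
  Gus: 1 of 2 neighbours ≥ 1, votes yes.
  Jo: 3 of 5 neighbours < 4, below threshold.
  Lee: 2 of 3 neighbours < 3, below threshold.
  Omar: 3 of 5 neighbours < 5, below threshold.
Round 4 — no new yes votes; cascade stops.

Jo, Lee, Omar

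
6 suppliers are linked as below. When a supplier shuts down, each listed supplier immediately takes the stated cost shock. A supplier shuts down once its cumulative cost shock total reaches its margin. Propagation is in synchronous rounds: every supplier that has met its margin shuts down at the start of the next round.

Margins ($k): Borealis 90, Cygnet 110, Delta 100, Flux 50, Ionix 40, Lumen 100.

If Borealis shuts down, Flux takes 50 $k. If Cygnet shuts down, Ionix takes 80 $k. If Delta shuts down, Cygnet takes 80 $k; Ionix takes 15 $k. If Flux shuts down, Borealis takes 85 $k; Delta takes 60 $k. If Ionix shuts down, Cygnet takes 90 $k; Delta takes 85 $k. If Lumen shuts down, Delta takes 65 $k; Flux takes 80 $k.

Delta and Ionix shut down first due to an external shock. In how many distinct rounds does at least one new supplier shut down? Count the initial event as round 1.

Round 1 — Delta, Ionix shut down (initial).
  Cygnet: +80+90 → 170 ≥ 110
Round 2 — Cygnet shuts down.
No further shutdowns.

2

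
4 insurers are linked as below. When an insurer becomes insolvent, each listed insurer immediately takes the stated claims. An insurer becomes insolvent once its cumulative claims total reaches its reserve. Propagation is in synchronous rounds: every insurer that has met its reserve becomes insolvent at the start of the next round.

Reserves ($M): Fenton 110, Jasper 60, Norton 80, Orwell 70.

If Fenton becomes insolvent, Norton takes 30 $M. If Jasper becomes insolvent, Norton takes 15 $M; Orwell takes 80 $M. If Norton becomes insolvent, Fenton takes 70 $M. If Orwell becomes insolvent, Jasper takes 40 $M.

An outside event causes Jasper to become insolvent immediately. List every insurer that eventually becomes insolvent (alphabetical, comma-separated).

Jasper, Orwell

Round 1 — Jasper becomes insolvent (initial).
  Norton: +15 → 15 < 80
  Orwell: +80 → 80 ≥ 70
Round 2 — Orwell becomes insolvent.
No further insolvencies.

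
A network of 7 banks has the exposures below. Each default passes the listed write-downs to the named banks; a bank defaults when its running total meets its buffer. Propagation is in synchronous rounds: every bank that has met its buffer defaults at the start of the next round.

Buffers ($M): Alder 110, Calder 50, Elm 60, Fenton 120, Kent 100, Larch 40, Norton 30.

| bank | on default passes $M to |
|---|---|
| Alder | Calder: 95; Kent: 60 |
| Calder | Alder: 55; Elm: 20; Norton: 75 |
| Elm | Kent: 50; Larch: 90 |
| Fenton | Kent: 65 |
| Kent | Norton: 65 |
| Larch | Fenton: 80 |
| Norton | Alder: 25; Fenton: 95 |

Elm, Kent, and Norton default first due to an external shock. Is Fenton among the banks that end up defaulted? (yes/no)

Round 1 — Elm, Kent, Norton default (initial).
  Alder: +25 → 25 < 110
  Fenton: +95 → 95 < 120
  Larch: +90 → 90 ≥ 40
Round 2 — Larch defaults.
  Fenton: +80 → 175 ≥ 120
Round 3 — Fenton defaults.
No further defaults.

yes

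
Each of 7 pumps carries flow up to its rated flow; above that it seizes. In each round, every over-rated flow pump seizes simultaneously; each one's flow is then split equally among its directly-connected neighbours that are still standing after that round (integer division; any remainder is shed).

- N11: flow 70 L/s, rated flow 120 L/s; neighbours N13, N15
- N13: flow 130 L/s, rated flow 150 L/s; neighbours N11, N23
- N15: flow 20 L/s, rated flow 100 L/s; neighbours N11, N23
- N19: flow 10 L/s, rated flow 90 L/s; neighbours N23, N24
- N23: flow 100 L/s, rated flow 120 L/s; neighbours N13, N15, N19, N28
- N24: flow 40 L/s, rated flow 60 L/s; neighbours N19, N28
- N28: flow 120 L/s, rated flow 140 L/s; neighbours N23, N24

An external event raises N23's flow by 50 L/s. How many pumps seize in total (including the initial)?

Round 1 — N23 at 150 > 120. N23 seizes.
  N23 sheds 150 L/s to N13, N15, N19, N28: 37 each (2 lost).
    N13: 130+37 = 167 > 150
    N15: 20+37 = 57 ≤ 100
    N19: 10+37 = 47 ≤ 90
    N28: 120+37 = 157 > 140
Round 2 — N13, N28 seize.
  N13 sheds 167 L/s to N11: 167 each.
    N11: 70+167 = 237 > 120
  N28 sheds 157 L/s to N24: 157 each.
    N24: 40+157 = 197 > 60
Round 3 — N11, N24 seize.
  N11 sheds 237 L/s to N15: 237 each.
    N15: 57+237 = 294 > 100
  N24 sheds 197 L/s to N19: 197 each.
    N19: 47+197 = 244 > 90
Round 4 — N15, N19 seize.
  N15 sheds 294 L/s: no online neighbours, lost.
  N19 sheds 244 L/s: no online neighbours, lost.
No further seizures.

7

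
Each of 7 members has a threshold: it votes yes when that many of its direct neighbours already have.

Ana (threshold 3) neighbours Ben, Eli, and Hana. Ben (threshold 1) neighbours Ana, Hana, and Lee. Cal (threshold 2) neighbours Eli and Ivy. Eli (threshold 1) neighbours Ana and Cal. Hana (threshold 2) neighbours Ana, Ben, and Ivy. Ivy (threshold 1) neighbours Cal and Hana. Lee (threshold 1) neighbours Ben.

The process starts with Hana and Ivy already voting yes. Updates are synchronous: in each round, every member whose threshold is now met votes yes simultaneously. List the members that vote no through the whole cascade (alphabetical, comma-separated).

Round 1 — Hana, Ivy vote yes (initial).
Round 2 — checking thresholds:
  Ana: 1 of 3 neighbours < 3, holds.
  Ben: 1 of 3 neighbours ≥ 1, votes yes.
  Cal: 1 of 2 neighbours < 2, holds.
Round 3 — checking thresholds:
  Ana: 2 of 3 neighbours < 3, holds.
  Cal: 1 of 2 neighbours < 2, holds.
  Lee: 1 of 1 neighbours ≥ 1, votes yes.
Round 4 — no new yes votes; cascade stops.

Ana, Cal, Eli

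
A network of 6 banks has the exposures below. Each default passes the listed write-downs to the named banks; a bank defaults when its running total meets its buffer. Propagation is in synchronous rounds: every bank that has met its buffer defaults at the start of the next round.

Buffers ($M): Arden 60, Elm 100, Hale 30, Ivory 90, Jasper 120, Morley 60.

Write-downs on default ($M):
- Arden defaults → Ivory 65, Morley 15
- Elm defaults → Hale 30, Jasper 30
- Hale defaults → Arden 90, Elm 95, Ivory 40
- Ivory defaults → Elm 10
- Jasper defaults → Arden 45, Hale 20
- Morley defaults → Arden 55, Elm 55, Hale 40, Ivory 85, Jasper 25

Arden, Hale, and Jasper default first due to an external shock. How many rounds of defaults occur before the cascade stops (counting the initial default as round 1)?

Round 1 — Arden, Hale, Jasper default (initial).
  Elm: +95 → 95 < 100
  Ivory: +65+40 → 105 ≥ 90
  Morley: +15 → 15 < 60
Round 2 — Ivory defaults.
  Elm: +10 → 105 ≥ 100
Round 3 — Elm defaults.
No further defaults.

3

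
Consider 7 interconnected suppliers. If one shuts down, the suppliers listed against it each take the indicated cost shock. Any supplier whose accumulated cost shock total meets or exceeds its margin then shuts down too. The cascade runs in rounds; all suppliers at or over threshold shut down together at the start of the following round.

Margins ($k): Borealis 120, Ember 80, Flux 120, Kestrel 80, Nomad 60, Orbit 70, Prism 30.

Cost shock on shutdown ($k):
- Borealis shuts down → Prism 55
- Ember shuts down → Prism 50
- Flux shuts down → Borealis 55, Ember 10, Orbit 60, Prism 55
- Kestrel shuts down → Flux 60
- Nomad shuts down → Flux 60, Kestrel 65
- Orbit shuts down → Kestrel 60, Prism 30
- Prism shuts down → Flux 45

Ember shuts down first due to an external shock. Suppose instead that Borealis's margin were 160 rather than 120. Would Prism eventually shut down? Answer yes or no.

With Borealis's margin at 160:
Round 1 — Ember shuts down (initial).
  Prism: +50 → 50 ≥ 30
Round 2 — Prism shuts down.
  Flux: +45 → 45 < 120
No further shutdowns.

yes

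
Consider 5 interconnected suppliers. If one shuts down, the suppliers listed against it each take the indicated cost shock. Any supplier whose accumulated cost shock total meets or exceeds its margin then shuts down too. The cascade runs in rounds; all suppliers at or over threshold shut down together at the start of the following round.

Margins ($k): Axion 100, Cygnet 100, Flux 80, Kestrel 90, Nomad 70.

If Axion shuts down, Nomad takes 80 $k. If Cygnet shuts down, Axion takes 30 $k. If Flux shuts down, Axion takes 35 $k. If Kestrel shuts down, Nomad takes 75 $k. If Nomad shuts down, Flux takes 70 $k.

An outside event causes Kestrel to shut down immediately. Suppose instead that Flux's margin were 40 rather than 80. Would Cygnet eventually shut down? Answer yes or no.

no

With Flux's margin at 40:
Round 1 — Kestrel shuts down (initial).
  Nomad: +75 → 75 ≥ 70
Round 2 — Nomad shuts down.
  Flux: +70 → 70 ≥ 40
Round 3 — Flux shuts down.
  Axion: +35 → 35 < 100
No further shutdowns.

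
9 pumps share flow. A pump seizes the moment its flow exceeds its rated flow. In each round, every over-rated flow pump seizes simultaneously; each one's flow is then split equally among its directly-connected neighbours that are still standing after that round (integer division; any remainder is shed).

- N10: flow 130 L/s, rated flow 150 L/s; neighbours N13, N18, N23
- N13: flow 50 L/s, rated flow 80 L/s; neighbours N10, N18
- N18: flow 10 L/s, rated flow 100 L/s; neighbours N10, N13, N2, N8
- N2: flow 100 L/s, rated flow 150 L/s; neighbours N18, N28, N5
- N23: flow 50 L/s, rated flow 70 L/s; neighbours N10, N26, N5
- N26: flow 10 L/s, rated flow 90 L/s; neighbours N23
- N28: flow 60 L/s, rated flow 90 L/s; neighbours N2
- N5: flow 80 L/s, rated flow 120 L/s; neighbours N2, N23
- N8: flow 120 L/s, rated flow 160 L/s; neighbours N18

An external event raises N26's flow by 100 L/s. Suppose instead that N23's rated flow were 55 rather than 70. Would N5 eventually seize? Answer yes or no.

With N23's rated flow at 55:
Round 1 — N26 at 110 > 90. N26 seizes.
  N26 sheds 110 L/s to N23: 110 each.
    N23: 50+110 = 160 > 55
Round 2 — N23 seizes.
  N23 sheds 160 L/s to N10, N5: 80 each.
    N10: 130+80 = 210 > 150
    N5: 80+80 = 160 > 120
Round 3 — N10, N5 seize.
  N10 sheds 210 L/s to N13, N18: 105 each.
    N13: 50+105 = 155 > 80
    N18: 10+105 = 115 > 100
  N5 sheds 160 L/s to N2: 160 each.
    N2: 100+160 = 260 > 150
Round 4 — N13, N18, N2 seize.
  N13 sheds 155 L/s: no online neighbours, lost.
  N18 sheds 115 L/s to N8: 115 each.
    N8: 120+115 = 235 > 160
  N2 sheds 260 L/s to N28: 260 each.
    N28: 60+260 = 320 > 90
Round 5 — N28, N8 seize.
  N28 sheds 320 L/s: no online neighbours, lost.
  N8 sheds 235 L/s: no online neighbours, lost.
No further seizures.

yes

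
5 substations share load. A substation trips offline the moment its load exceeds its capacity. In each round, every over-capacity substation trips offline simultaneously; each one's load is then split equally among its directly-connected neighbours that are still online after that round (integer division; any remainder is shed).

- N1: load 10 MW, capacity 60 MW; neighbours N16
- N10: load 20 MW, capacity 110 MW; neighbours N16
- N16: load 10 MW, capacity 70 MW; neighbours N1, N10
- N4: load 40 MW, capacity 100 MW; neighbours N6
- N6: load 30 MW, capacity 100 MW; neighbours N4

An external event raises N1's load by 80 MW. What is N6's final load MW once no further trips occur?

Round 1 — N1 at 90 > 60. N1 trips offline.
  N1 sheds 90 MW to N16: 90 each.
    N16: 10+90 = 100 > 70
Round 2 — N16 trips offline.
  N16 sheds 100 MW to N10: 100 each.
    N10: 20+100 = 120 > 110
Round 3 — N10 trips offline.
  N10 sheds 120 MW: no online neighbours, lost.
No further trips.

30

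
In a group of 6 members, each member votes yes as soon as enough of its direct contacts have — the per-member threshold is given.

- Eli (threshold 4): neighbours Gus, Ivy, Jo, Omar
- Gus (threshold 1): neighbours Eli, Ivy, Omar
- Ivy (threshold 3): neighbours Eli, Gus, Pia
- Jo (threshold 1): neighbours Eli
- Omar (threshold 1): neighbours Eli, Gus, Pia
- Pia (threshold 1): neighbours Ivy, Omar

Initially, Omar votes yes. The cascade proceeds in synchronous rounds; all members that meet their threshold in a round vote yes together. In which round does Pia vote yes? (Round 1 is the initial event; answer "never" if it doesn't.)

Round 1 — Omar votes yes (initial).
Round 2 — checking thresholds:
  Eli: 1 of 4 neighbours < 4, not yet.
  Gus: 1 of 3 neighbours ≥ 1, votes yes.
  Pia: 1 of 2 neighbours ≥ 1, votes yes.
Round 3 — no new yes votes; cascade stops.

2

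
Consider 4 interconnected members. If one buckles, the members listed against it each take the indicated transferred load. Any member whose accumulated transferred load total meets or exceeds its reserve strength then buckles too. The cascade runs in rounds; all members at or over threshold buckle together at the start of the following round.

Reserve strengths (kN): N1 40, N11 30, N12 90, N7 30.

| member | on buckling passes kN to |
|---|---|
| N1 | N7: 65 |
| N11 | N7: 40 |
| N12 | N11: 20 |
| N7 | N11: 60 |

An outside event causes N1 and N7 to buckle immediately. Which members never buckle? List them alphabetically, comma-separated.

Round 1 — N1, N7 buckle (initial).
  N11: +60 → 60 ≥ 30
Round 2 — N11 buckles.
No further bucklings.

N12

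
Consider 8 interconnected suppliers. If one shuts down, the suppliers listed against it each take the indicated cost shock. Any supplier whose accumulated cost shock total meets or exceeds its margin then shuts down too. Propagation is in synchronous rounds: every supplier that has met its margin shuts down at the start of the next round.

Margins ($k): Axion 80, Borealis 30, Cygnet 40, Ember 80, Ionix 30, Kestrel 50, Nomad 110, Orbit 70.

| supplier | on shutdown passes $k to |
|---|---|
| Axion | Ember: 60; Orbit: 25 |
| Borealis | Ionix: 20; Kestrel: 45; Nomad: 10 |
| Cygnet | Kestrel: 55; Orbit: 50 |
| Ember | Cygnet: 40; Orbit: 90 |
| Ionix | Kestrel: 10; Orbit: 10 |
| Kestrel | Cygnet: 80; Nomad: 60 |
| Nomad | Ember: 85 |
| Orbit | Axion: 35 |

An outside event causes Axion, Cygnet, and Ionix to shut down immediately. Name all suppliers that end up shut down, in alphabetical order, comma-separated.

Axion, Cygnet, Ionix, Kestrel, Orbit

Round 1 — Axion, Cygnet, Ionix shut down (initial).
  Ember: +60 → 60 < 80
  Kestrel: +55+10 → 65 ≥ 50
  Orbit: +25+50+10 → 85 ≥ 70
Round 2 — Kestrel, Orbit shut down.
  Nomad: +60 → 60 < 110
No further shutdowns.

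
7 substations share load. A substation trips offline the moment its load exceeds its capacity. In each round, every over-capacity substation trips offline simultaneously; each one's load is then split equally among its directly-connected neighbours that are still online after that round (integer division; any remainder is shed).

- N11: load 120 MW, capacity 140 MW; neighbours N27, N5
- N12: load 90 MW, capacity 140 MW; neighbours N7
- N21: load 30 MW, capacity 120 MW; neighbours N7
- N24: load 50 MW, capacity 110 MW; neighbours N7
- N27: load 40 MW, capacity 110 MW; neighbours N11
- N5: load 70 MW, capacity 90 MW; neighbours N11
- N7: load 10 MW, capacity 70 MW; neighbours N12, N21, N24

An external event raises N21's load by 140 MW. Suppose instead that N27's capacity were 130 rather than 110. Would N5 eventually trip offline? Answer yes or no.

no

With N27's capacity at 130:
Round 1 — N21 at 170 > 120. N21 trips offline.
  N21 sheds 170 MW to N7: 170 each.
    N7: 10+170 = 180 > 70
Round 2 — N7 trips offline.
  N7 sheds 180 MW to N12, N24: 90 each.
    N12: 90+90 = 180 > 140
    N24: 50+90 = 140 > 110
Round 3 — N12, N24 trip offline.
  N12 sheds 180 MW: no online neighbours, lost.
  N24 sheds 140 MW: no online neighbours, lost.
No further trips.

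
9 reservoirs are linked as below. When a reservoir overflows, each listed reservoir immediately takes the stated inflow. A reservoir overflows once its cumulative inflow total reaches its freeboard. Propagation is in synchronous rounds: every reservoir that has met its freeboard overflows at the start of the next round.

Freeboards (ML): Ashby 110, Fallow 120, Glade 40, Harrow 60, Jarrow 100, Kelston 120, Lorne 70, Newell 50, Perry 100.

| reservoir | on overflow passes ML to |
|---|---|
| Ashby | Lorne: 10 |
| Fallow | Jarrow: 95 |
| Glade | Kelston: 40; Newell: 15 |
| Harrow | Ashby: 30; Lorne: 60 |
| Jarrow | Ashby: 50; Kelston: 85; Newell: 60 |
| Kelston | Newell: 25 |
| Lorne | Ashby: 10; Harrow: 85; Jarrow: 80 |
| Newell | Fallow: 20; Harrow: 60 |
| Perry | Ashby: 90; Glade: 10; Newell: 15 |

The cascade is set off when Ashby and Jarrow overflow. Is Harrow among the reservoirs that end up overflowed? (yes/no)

yes

Round 1 — Ashby, Jarrow overflow (initial).
  Kelston: +85 → 85 < 120
  Lorne: +10 → 10 < 70
  Newell: +60 → 60 ≥ 50
Round 2 — Newell overflows.
  Fallow: +20 → 20 < 120
  Harrow: +60 → 60 ≥ 60
Round 3 — Harrow overflows.
  Lorne: +60 → 70 ≥ 70
Round 4 — Lorne overflows.
No further overflows.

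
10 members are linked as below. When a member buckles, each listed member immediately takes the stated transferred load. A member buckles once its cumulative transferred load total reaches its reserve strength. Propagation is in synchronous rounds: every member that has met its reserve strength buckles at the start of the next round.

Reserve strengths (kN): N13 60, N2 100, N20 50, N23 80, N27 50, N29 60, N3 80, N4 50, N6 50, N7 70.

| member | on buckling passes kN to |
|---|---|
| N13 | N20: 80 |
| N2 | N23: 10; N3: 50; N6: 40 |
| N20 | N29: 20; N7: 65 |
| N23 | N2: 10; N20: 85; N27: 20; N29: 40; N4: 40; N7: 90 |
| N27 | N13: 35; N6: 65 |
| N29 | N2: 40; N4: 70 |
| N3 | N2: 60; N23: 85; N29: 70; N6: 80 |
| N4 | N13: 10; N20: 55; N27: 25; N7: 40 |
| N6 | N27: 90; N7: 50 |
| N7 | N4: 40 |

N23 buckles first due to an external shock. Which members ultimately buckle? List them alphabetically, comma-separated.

N20, N23, N29, N4, N7

Round 1 — N23 buckles (initial).
  N2: +10 → 10 < 100
  N20: +85 → 85 ≥ 50
  N27: +20 → 20 < 50
  N29: +40 → 40 < 60
  N4: +40 → 40 < 50
  N7: +90 → 90 ≥ 70
Round 2 — N20, N7 buckle.
  N29: +20 → 60 ≥ 60
  N4: +40 → 80 ≥ 50
Round 3 — N29, N4 buckle.
  N13: +10 → 10 < 60
  N2: +40 → 50 < 100
  N27: +25 → 45 < 50
No further bucklings.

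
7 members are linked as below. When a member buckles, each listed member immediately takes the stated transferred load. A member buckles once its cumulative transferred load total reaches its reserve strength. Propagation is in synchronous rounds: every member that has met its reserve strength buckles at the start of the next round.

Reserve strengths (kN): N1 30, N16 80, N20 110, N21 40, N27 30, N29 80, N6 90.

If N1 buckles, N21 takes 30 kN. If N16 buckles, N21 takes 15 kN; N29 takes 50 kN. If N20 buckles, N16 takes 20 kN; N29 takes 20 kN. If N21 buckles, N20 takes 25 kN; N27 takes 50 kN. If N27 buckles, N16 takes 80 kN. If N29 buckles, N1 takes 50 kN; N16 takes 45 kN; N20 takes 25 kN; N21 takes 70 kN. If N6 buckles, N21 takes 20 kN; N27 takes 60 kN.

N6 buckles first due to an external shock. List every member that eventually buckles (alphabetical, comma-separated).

N16, N27, N6

Round 1 — N6 buckles (initial).
  N21: +20 → 20 < 40
  N27: +60 → 60 ≥ 30
Round 2 — N27 buckles.
  N16: +80 → 80 ≥ 80
Round 3 — N16 buckles.
  N21: +15 → 35 < 40
  N29: +50 → 50 < 80
No further bucklings.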